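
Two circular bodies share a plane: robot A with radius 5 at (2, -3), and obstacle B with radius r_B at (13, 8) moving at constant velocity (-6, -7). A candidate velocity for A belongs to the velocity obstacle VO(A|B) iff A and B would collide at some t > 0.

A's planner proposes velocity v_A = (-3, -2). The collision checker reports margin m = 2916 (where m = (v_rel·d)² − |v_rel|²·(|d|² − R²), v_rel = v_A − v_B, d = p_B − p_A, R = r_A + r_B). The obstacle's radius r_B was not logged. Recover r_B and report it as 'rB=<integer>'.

m = 2916
d = (11, 11);  v_rel = (3, 5),  |v_rel|² = 34
v_rel×d = (3)·(11) − (5)·(11) = -22
since m = R²·34 − (-22)²:  R² = (484 + 2916) / 34 = 100
R = √100 = 10  ⇒  r_B = 10 − 5 = 5

rB=5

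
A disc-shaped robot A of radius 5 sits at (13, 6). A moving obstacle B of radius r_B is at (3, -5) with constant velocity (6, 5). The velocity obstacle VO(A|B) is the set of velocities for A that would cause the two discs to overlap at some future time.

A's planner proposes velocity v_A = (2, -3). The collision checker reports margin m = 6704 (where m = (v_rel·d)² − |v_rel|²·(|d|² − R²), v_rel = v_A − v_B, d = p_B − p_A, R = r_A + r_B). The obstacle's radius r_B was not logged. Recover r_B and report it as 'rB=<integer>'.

m = 6704
d = (-10, -11);  v_rel = (-4, -8),  |v_rel|² = 80
v_rel×d = (-4)·(-11) − (-8)·(-10) = -36
since m = R²·80 − (-36)²:  R² = (1296 + 6704) / 80 = 100
R = √100 = 10  ⇒  r_B = 10 − 5 = 5

rB=5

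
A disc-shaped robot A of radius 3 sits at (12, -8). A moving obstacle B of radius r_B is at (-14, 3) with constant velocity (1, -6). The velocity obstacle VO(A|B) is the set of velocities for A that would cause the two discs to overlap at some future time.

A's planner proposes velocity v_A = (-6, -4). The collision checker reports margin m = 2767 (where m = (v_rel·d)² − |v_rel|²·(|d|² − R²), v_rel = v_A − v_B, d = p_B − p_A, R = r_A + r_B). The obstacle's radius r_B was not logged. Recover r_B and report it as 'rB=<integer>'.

m = 2767
d = (-26, 11);  v_rel = (-7, 2),  |v_rel|² = 53
v_rel×d = (-7)·(11) − (2)·(-26) = -25
since m = R²·53 − (-25)²:  R² = (625 + 2767) / 53 = 64
R = √64 = 8  ⇒  r_B = 8 − 3 = 5

rB=5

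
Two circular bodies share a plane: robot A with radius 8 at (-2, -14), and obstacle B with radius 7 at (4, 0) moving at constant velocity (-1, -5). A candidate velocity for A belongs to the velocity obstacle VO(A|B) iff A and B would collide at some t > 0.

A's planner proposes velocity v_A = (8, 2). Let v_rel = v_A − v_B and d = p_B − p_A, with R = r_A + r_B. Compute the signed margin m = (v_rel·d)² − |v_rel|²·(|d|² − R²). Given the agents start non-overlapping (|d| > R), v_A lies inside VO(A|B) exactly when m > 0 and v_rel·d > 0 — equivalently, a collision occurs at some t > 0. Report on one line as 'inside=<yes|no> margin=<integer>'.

d = (6, 14),  |d|² = 232;  R = 8+7 = 15,  c = 232−15² = 7
v_rel = (9, 7),  |v_rel|² = 130;  v_rel·d = (9)·(6) + (7)·(14) = 152
130·t² − 304·t + 7 = 0  ⇒  m = 152² − 130·7 = 22194
m = 22194 > 0,  v_rel·d = 152 > 0  ⇒  inside

inside=yes margin=22194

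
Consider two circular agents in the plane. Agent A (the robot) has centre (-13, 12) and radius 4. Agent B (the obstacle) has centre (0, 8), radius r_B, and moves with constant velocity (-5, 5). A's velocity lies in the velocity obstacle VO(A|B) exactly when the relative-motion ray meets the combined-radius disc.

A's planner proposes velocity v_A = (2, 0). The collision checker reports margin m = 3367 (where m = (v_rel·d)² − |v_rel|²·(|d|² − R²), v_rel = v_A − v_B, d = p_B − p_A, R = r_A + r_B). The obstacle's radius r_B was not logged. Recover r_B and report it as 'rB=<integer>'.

m = 3367
d = (13, -4);  v_rel = (7, -5),  |v_rel|² = 74
v_rel×d = (7)·(-4) − (-5)·(13) = 37
since m = R²·74 − 37²:  R² = (1369 + 3367) / 74 = 64
R = √64 = 8  ⇒  r_B = 8 − 4 = 4

rB=4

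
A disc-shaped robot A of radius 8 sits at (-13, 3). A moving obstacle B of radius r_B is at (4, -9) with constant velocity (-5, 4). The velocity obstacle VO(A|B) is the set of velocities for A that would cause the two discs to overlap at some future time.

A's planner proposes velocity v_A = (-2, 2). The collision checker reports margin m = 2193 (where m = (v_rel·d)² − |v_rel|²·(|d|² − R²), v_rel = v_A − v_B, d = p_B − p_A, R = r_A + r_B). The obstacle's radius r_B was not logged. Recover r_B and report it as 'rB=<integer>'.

m = 2193
d = (17, -12);  v_rel = (3, -2),  |v_rel|² = 13
v_rel×d = (3)·(-12) − (-2)·(17) = -2
since m = R²·13 − (-2)²:  R² = (4 + 2193) / 13 = 169
R = √169 = 13  ⇒  r_B = 13 − 8 = 5

rB=5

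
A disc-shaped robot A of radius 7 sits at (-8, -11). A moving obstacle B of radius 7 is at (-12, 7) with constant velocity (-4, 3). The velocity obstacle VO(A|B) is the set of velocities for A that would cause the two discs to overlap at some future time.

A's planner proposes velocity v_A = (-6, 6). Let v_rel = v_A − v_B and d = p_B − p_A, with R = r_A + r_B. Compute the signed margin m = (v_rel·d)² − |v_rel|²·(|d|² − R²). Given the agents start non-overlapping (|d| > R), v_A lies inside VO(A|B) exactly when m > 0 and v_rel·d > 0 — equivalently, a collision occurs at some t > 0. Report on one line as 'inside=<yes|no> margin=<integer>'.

d = (-4, 18),  |d|² = 340;  R = 7+7 = 14,  c = 340−14² = 144
v_rel = (-2, 3),  |v_rel|² = 13;  v_rel·d = (-2)·(-4) + (3)·(18) = 62
13·t² − 124·t + 144 = 0  ⇒  m = 62² − 13·144 = 1972
m = 1972 > 0,  v_rel·d = 62 > 0  ⇒  inside

inside=yes margin=1972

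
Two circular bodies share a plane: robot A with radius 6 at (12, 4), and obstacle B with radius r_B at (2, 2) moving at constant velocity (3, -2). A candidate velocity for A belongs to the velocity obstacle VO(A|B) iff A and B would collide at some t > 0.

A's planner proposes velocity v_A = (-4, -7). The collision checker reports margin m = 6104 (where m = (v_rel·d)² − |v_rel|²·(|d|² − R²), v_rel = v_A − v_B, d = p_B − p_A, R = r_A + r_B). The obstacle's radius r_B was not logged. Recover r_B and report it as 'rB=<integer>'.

m = 6104
d = (-10, -2);  v_rel = (-7, -5),  |v_rel|² = 74
v_rel×d = (-7)·(-2) − (-5)·(-10) = -36
since m = R²·74 − (-36)²:  R² = (1296 + 6104) / 74 = 100
R = √100 = 10  ⇒  r_B = 10 − 6 = 4

rB=4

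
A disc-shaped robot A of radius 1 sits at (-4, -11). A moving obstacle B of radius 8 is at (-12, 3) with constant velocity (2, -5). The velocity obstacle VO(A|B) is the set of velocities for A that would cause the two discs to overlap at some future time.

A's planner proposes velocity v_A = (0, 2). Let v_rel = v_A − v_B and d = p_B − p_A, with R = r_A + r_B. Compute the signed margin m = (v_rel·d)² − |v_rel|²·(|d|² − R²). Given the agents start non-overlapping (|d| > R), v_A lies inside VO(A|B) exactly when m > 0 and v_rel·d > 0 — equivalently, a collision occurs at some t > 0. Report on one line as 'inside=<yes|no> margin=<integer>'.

d = (-8, 14),  |d|² = 260;  R = 1+8 = 9,  c = 260−9² = 179
v_rel = (-2, 7),  |v_rel|² = 53;  v_rel·d = (-2)·(-8) + (7)·(14) = 114
53·t² − 228·t + 179 = 0  ⇒  m = 114² − 53·179 = 3509
m = 3509 > 0,  v_rel·d = 114 > 0  ⇒  inside

inside=yes margin=3509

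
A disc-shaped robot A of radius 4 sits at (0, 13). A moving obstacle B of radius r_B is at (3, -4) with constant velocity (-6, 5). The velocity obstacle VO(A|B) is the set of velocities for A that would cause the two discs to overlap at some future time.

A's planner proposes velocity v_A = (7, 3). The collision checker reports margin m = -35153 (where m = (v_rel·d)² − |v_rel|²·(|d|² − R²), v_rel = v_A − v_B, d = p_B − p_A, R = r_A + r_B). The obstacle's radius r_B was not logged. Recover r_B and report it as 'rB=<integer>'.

m = -35153
d = (3, -17);  v_rel = (13, -2),  |v_rel|² = 173
v_rel×d = (13)·(-17) − (-2)·(3) = -215
since m = R²·173 − (-215)²:  R² = (46225 + -35153) / 173 = 64
R = √64 = 8  ⇒  r_B = 8 − 4 = 4

rB=4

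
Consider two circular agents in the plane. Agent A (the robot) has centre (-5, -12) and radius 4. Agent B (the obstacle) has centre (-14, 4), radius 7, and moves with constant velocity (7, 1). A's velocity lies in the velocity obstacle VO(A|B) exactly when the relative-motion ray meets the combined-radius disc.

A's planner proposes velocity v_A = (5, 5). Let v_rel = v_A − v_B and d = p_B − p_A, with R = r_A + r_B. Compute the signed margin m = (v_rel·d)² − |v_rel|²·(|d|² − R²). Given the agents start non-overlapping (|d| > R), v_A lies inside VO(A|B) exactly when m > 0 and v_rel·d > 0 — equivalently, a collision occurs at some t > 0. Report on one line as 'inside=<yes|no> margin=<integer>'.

d = (-9, 16),  |d|² = 337;  R = 4+7 = 11,  c = 337−11² = 216
v_rel = (-2, 4),  |v_rel|² = 20;  v_rel·d = (-2)·(-9) + (4)·(16) = 82
20·t² − 164·t + 216 = 0  ⇒  m = 82² − 20·216 = 2404
m = 2404 > 0,  v_rel·d = 82 > 0  ⇒  inside

inside=yes margin=2404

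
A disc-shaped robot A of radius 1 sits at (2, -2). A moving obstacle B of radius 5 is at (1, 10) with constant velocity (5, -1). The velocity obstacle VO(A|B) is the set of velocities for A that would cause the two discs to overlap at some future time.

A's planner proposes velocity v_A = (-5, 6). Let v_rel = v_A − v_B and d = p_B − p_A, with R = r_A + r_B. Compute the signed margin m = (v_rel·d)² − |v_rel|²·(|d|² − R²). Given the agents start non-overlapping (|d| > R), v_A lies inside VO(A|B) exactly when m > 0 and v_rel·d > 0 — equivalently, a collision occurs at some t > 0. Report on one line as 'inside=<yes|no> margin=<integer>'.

d = (-1, 12),  |d|² = 145;  R = 1+5 = 6,  c = 145−6² = 109
v_rel = (-10, 7),  |v_rel|² = 149;  v_rel·d = (-10)·(-1) + (7)·(12) = 94
149·t² − 188·t + 109 = 0  ⇒  m = 94² − 149·109 = -7405
m = -7405 < 0,  v_rel·d = 94 > 0  ⇒  outside

inside=no margin=-7405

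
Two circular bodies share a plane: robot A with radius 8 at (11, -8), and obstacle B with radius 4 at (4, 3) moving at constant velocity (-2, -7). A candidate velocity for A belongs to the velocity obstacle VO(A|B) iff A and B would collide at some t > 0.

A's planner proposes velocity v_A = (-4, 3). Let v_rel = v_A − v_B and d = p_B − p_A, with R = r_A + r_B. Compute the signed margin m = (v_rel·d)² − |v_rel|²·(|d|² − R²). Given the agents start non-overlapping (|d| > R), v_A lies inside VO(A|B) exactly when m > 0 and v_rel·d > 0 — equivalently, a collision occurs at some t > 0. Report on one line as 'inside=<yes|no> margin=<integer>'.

d = (-7, 11),  |d|² = 170;  R = 8+4 = 12,  c = 170−12² = 26
v_rel = (-2, 10),  |v_rel|² = 104;  v_rel·d = (-2)·(-7) + (10)·(11) = 124
104·t² − 248·t + 26 = 0  ⇒  m = 124² − 104·26 = 12672
m = 12672 > 0,  v_rel·d = 124 > 0  ⇒  inside

inside=yes margin=12672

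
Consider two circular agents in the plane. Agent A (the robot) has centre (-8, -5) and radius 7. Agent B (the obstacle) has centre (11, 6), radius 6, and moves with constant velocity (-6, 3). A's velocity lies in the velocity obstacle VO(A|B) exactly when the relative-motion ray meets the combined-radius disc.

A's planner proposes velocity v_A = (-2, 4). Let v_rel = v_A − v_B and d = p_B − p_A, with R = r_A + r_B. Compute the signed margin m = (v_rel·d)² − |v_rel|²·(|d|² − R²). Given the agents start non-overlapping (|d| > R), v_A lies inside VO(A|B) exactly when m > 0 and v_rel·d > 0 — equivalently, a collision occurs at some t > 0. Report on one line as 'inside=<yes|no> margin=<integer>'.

d = (19, 11),  |d|² = 482;  R = 7+6 = 13,  c = 482−13² = 313
v_rel = (4, 1),  |v_rel|² = 17;  v_rel·d = (4)·(19) + (1)·(11) = 87
17·t² − 174·t + 313 = 0  ⇒  m = 87² − 17·313 = 2248
m = 2248 > 0,  v_rel·d = 87 > 0  ⇒  inside

inside=yes margin=2248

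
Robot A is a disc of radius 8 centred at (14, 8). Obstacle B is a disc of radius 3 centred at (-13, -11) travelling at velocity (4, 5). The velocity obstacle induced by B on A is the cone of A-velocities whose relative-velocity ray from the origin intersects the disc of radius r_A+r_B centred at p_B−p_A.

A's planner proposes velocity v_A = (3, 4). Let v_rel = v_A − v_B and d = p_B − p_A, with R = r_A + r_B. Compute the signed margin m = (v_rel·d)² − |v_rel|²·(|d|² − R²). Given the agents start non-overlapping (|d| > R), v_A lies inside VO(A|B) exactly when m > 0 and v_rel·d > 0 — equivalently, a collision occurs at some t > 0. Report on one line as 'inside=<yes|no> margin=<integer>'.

d = (-27, -19),  |d|² = 1090;  R = 8+3 = 11,  c = 1090−11² = 969
v_rel = (-1, -1),  |v_rel|² = 2;  v_rel·d = (-1)·(-27) + (-1)·(-19) = 46
2·t² − 92·t + 969 = 0  ⇒  m = 46² − 2·969 = 178
m = 178 > 0,  v_rel·d = 46 > 0  ⇒  inside

inside=yes margin=178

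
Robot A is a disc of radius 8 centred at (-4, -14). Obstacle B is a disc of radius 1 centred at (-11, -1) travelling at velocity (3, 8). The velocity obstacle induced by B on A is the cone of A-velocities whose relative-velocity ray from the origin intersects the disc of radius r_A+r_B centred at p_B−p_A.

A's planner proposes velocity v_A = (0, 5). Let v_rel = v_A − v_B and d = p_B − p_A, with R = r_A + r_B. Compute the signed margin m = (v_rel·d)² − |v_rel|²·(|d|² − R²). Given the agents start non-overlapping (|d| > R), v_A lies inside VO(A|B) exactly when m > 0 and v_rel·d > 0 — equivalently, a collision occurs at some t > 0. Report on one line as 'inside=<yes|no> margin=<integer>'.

d = (-7, 13),  |d|² = 218;  R = 8+1 = 9,  c = 218−9² = 137
v_rel = (-3, -3),  |v_rel|² = 18;  v_rel·d = (-3)·(-7) + (-3)·(13) = -18
18·t² + 36·t + 137 = 0  ⇒  m = (-18)² − 18·137 = -2142
m = -2142 < 0,  v_rel·d = -18 < 0  ⇒  outside

inside=no margin=-2142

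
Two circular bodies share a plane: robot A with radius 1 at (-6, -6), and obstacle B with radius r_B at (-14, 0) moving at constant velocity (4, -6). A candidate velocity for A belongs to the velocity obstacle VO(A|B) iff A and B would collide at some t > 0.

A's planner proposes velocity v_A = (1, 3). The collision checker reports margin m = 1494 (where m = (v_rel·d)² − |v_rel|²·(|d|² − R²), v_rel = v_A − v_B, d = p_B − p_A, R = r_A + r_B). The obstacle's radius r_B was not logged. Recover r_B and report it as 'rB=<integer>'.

m = 1494
d = (-8, 6);  v_rel = (-3, 9),  |v_rel|² = 90
v_rel×d = (-3)·(6) − (9)·(-8) = 54
since m = R²·90 − 54²:  R² = (2916 + 1494) / 90 = 49
R = √49 = 7  ⇒  r_B = 7 − 1 = 6

rB=6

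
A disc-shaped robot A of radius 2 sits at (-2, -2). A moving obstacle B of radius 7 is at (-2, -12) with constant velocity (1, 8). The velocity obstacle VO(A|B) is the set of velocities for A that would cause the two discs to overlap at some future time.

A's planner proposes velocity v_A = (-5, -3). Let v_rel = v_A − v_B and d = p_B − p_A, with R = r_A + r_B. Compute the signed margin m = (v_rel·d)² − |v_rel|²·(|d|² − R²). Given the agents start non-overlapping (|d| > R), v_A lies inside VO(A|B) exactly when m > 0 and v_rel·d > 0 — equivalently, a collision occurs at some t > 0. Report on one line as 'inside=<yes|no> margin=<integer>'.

d = (0, -10),  |d|² = 100;  R = 2+7 = 9,  c = 100−9² = 19
v_rel = (-6, -11),  |v_rel|² = 157;  v_rel·d = (-6)·(0) + (-11)·(-10) = 110
157·t² − 220·t + 19 = 0  ⇒  m = 110² − 157·19 = 9117
m = 9117 > 0,  v_rel·d = 110 > 0  ⇒  inside

inside=yes margin=9117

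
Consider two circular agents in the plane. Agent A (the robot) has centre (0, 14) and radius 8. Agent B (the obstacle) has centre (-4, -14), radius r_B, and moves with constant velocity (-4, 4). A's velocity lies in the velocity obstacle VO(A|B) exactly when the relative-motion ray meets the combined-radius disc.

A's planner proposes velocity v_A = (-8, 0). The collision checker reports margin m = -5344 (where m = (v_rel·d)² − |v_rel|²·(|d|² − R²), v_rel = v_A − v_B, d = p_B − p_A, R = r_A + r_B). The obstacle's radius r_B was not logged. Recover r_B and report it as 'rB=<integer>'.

m = -5344
d = (-4, -28);  v_rel = (-4, -4),  |v_rel|² = 32
v_rel×d = (-4)·(-28) − (-4)·(-4) = 96
since m = R²·32 − 96²:  R² = (9216 + -5344) / 32 = 121
R = √121 = 11  ⇒  r_B = 11 − 8 = 3

rB=3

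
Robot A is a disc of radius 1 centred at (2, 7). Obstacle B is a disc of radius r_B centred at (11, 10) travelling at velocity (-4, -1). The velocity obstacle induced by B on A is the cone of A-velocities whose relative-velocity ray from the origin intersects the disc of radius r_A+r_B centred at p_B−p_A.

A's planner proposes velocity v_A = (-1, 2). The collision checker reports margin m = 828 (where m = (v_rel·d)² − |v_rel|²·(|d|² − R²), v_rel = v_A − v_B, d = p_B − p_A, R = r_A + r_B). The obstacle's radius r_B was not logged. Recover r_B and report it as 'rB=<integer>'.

m = 828
d = (9, 3);  v_rel = (3, 3),  |v_rel|² = 18
v_rel×d = (3)·(3) − (3)·(9) = -18
since m = R²·18 − (-18)²:  R² = (324 + 828) / 18 = 64
R = √64 = 8  ⇒  r_B = 8 − 1 = 7

rB=7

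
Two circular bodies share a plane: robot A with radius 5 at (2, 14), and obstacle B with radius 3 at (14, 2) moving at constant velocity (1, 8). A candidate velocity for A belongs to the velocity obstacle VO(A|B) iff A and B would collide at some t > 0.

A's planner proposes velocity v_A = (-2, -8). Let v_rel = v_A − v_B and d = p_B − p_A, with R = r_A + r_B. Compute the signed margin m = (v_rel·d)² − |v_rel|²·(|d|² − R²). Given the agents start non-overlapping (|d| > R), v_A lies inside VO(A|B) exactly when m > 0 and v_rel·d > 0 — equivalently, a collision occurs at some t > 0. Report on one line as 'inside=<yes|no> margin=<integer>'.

d = (12, -12),  |d|² = 288;  R = 5+3 = 8,  c = 288−8² = 224
v_rel = (-3, -16),  |v_rel|² = 265;  v_rel·d = (-3)·(12) + (-16)·(-12) = 156
265·t² − 312·t + 224 = 0  ⇒  m = 156² − 265·224 = -35024
m = -35024 < 0,  v_rel·d = 156 > 0  ⇒  outside

inside=no margin=-35024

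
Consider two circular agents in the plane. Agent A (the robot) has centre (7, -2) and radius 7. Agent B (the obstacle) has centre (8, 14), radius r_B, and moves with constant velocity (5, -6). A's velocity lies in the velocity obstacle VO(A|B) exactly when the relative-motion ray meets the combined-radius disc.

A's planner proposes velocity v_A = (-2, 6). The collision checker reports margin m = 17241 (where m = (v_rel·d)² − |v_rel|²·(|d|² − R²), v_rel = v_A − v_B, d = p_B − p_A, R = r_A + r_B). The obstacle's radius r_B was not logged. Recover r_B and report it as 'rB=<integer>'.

m = 17241
d = (1, 16);  v_rel = (-7, 12),  |v_rel|² = 193
v_rel×d = (-7)·(16) − (12)·(1) = -124
since m = R²·193 − (-124)²:  R² = (15376 + 17241) / 193 = 169
R = √169 = 13  ⇒  r_B = 13 − 7 = 6

rB=6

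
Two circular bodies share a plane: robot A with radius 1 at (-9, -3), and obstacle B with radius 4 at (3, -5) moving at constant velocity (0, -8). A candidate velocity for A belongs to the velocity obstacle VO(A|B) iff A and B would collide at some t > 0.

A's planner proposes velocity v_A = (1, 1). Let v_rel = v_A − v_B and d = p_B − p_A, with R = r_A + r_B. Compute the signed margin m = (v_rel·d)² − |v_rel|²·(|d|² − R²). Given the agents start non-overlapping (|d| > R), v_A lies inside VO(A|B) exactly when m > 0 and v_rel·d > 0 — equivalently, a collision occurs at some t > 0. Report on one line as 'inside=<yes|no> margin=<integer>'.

d = (12, -2),  |d|² = 148;  R = 1+4 = 5,  c = 148−5² = 123
v_rel = (1, 9),  |v_rel|² = 82;  v_rel·d = (1)·(12) + (9)·(-2) = -6
82·t² + 12·t + 123 = 0  ⇒  m = (-6)² − 82·123 = -10050
m = -10050 < 0,  v_rel·d = -6 < 0  ⇒  outside

inside=no margin=-10050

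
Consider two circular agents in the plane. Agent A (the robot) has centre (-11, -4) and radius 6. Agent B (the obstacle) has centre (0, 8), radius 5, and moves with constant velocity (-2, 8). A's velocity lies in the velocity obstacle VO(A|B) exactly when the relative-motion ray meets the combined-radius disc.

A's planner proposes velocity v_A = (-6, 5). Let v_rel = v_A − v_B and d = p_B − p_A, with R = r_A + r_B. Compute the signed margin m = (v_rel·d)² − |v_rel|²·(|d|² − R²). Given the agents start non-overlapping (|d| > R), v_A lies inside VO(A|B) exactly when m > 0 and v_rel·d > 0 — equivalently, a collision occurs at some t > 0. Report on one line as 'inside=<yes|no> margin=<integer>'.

d = (11, 12),  |d|² = 265;  R = 6+5 = 11,  c = 265−11² = 144
v_rel = (-4, -3),  |v_rel|² = 25;  v_rel·d = (-4)·(11) + (-3)·(12) = -80
25·t² + 160·t + 144 = 0  ⇒  m = (-80)² − 25·144 = 2800
m = 2800 > 0,  v_rel·d = -80 < 0  ⇒  outside

inside=no margin=2800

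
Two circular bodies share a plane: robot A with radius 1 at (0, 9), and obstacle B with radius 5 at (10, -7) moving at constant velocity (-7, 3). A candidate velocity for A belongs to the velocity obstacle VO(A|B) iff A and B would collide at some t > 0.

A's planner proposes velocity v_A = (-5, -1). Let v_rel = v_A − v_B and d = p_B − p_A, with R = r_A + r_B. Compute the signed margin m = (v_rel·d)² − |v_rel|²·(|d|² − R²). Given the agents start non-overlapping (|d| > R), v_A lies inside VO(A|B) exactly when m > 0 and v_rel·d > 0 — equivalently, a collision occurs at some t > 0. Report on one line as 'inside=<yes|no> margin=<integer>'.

d = (10, -16),  |d|² = 356;  R = 1+5 = 6,  c = 356−6² = 320
v_rel = (2, -4),  |v_rel|² = 20;  v_rel·d = (2)·(10) + (-4)·(-16) = 84
20·t² − 168·t + 320 = 0  ⇒  m = 84² − 20·320 = 656
m = 656 > 0,  v_rel·d = 84 > 0  ⇒  inside

inside=yes margin=656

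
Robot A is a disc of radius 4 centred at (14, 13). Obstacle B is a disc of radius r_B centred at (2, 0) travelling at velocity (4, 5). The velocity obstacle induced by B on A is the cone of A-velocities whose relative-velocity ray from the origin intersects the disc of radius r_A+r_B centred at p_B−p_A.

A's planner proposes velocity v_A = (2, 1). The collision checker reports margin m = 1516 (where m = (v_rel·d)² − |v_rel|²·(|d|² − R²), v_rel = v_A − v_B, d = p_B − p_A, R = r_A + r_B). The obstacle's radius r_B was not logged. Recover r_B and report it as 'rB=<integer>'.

m = 1516
d = (-12, -13);  v_rel = (-2, -4),  |v_rel|² = 20
v_rel×d = (-2)·(-13) − (-4)·(-12) = -22
since m = R²·20 − (-22)²:  R² = (484 + 1516) / 20 = 100
R = √100 = 10  ⇒  r_B = 10 − 4 = 6

rB=6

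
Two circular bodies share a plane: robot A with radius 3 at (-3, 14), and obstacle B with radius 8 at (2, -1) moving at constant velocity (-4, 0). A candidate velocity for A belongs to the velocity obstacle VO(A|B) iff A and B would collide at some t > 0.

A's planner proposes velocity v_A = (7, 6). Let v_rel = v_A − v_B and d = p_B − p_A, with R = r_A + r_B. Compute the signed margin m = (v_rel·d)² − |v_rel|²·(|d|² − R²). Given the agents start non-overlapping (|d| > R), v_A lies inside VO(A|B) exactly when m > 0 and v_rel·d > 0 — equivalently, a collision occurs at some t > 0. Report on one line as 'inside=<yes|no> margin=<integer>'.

d = (5, -15),  |d|² = 250;  R = 3+8 = 11,  c = 250−11² = 129
v_rel = (11, 6),  |v_rel|² = 157;  v_rel·d = (11)·(5) + (6)·(-15) = -35
157·t² + 70·t + 129 = 0  ⇒  m = (-35)² − 157·129 = -19028
m = -19028 < 0,  v_rel·d = -35 < 0  ⇒  outside

inside=no margin=-19028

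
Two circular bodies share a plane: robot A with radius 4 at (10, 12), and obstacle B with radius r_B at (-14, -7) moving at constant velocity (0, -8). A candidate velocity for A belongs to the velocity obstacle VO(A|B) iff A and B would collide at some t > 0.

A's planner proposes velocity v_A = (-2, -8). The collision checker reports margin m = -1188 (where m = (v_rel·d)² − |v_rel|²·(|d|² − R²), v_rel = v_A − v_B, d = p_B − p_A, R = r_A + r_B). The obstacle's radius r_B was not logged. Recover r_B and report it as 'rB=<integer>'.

m = -1188
d = (-24, -19);  v_rel = (-2, 0),  |v_rel|² = 4
v_rel×d = (-2)·(-19) − (0)·(-24) = 38
since m = R²·4 − 38²:  R² = (1444 + -1188) / 4 = 64
R = √64 = 8  ⇒  r_B = 8 − 4 = 4

rB=4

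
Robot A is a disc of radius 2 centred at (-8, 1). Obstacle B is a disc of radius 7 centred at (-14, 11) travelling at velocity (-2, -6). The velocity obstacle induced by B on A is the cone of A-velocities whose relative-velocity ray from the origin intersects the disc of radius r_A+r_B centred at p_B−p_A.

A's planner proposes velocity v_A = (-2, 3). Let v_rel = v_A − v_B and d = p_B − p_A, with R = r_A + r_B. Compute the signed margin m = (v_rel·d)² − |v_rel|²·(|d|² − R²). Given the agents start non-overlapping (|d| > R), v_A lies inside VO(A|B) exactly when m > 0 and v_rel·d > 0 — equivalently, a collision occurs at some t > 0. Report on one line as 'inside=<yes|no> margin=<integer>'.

d = (-6, 10),  |d|² = 136;  R = 2+7 = 9,  c = 136−9² = 55
v_rel = (0, 9),  |v_rel|² = 81;  v_rel·d = (0)·(-6) + (9)·(10) = 90
81·t² − 180·t + 55 = 0  ⇒  m = 90² − 81·55 = 3645
m = 3645 > 0,  v_rel·d = 90 > 0  ⇒  inside

inside=yes margin=3645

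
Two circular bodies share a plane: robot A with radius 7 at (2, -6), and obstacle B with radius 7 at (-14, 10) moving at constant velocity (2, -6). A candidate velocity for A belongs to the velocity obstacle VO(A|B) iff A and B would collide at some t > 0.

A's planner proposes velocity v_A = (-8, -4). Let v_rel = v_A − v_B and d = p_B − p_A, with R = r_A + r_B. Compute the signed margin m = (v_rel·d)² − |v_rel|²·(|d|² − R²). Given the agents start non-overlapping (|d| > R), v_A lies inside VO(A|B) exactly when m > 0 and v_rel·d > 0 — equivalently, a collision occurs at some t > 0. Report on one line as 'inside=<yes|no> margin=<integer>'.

d = (-16, 16),  |d|² = 512;  R = 7+7 = 14,  c = 512−14² = 316
v_rel = (-10, 2),  |v_rel|² = 104;  v_rel·d = (-10)·(-16) + (2)·(16) = 192
104·t² − 384·t + 316 = 0  ⇒  m = 192² − 104·316 = 4000
m = 4000 > 0,  v_rel·d = 192 > 0  ⇒  inside

inside=yes margin=4000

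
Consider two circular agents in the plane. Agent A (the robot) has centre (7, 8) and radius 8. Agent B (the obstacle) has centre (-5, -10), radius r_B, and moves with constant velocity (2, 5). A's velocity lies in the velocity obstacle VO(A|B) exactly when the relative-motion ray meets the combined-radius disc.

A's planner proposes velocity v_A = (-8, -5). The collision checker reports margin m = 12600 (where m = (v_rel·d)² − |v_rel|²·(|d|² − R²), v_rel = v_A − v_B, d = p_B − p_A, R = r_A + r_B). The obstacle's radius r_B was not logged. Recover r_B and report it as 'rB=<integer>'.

m = 12600
d = (-12, -18);  v_rel = (-10, -10),  |v_rel|² = 200
v_rel×d = (-10)·(-18) − (-10)·(-12) = 60
since m = R²·200 − 60²:  R² = (3600 + 12600) / 200 = 81
R = √81 = 9  ⇒  r_B = 9 − 8 = 1

rB=1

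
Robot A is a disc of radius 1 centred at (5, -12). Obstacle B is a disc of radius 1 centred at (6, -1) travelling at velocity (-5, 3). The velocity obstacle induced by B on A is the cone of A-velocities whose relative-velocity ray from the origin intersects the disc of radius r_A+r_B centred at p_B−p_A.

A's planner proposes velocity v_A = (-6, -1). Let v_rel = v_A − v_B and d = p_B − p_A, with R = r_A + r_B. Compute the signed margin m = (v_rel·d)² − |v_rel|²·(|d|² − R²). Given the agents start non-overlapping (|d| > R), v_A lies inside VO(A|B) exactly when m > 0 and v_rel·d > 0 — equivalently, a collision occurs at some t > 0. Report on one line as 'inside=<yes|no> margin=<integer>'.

d = (1, 11),  |d|² = 122;  R = 1+1 = 2,  c = 122−2² = 118
v_rel = (-1, -4),  |v_rel|² = 17;  v_rel·d = (-1)·(1) + (-4)·(11) = -45
17·t² + 90·t + 118 = 0  ⇒  m = (-45)² − 17·118 = 19
m = 19 > 0,  v_rel·d = -45 < 0  ⇒  outside

inside=no margin=19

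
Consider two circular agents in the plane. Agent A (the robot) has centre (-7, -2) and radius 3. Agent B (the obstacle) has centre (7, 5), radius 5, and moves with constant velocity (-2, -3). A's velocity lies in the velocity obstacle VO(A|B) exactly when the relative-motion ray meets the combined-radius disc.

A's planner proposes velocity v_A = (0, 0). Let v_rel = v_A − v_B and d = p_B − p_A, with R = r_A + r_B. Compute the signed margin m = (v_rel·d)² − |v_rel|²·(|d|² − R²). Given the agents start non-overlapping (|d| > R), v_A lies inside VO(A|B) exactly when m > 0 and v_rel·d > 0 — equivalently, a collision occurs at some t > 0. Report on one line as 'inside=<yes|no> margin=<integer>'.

d = (14, 7),  |d|² = 245;  R = 3+5 = 8,  c = 245−8² = 181
v_rel = (2, 3),  |v_rel|² = 13;  v_rel·d = (2)·(14) + (3)·(7) = 49
13·t² − 98·t + 181 = 0  ⇒  m = 49² − 13·181 = 48
m = 48 > 0,  v_rel·d = 49 > 0  ⇒  inside

inside=yes margin=48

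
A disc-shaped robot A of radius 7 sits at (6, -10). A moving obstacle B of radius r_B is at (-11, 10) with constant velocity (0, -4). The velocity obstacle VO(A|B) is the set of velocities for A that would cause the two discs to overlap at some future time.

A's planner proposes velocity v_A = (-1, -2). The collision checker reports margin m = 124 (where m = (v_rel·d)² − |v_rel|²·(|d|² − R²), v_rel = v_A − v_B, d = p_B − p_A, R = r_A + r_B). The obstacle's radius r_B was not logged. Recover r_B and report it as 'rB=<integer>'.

m = 124
d = (-17, 20);  v_rel = (-1, 2),  |v_rel|² = 5
v_rel×d = (-1)·(20) − (2)·(-17) = 14
since m = R²·5 − 14²:  R² = (196 + 124) / 5 = 64
R = √64 = 8  ⇒  r_B = 8 − 7 = 1

rB=1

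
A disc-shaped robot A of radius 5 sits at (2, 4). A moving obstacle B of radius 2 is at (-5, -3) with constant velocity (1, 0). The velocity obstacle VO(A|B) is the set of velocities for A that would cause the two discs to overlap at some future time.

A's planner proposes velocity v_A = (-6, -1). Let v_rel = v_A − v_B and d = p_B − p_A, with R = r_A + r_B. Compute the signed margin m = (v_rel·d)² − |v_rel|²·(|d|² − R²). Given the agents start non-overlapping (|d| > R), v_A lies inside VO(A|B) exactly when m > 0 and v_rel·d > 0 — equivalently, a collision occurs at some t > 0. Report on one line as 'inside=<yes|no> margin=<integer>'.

d = (-7, -7),  |d|² = 98;  R = 5+2 = 7,  c = 98−7² = 49
v_rel = (-7, -1),  |v_rel|² = 50;  v_rel·d = (-7)·(-7) + (-1)·(-7) = 56
50·t² − 112·t + 49 = 0  ⇒  m = 56² − 50·49 = 686
m = 686 > 0,  v_rel·d = 56 > 0  ⇒  inside

inside=yes margin=686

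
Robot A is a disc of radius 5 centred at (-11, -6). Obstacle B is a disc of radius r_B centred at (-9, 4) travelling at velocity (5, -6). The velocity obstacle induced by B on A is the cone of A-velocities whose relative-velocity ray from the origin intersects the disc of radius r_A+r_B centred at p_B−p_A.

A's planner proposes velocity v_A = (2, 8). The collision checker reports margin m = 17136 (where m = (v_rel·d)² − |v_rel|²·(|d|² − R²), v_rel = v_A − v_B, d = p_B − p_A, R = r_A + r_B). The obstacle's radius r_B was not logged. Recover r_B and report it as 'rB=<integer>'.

m = 17136
d = (2, 10);  v_rel = (-3, 14),  |v_rel|² = 205
v_rel×d = (-3)·(10) − (14)·(2) = -58
since m = R²·205 − (-58)²:  R² = (3364 + 17136) / 205 = 100
R = √100 = 10  ⇒  r_B = 10 − 5 = 5

rB=5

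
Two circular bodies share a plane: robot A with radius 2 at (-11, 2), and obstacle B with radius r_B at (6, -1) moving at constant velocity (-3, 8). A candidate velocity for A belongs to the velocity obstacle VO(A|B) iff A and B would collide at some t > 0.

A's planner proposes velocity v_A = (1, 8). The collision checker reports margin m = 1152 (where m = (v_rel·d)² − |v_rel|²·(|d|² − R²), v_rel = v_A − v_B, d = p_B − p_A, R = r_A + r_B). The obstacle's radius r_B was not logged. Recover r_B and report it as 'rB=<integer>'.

m = 1152
d = (17, -3);  v_rel = (4, 0),  |v_rel|² = 16
v_rel×d = (4)·(-3) − (0)·(17) = -12
since m = R²·16 − (-12)²:  R² = (144 + 1152) / 16 = 81
R = √81 = 9  ⇒  r_B = 9 − 2 = 7

rB=7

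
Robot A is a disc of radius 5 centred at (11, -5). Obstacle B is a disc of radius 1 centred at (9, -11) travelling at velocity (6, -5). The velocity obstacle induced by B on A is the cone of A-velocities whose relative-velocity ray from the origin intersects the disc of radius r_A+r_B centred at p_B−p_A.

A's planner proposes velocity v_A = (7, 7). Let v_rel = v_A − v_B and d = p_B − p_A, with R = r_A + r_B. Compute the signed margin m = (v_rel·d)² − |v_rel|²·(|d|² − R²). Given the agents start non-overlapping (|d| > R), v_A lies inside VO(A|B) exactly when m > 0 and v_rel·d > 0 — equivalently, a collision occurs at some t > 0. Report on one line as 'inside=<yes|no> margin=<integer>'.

d = (-2, -6),  |d|² = 40;  R = 5+1 = 6,  c = 40−6² = 4
v_rel = (1, 12),  |v_rel|² = 145;  v_rel·d = (1)·(-2) + (12)·(-6) = -74
145·t² + 148·t + 4 = 0  ⇒  m = (-74)² − 145·4 = 4896
m = 4896 > 0,  v_rel·d = -74 < 0  ⇒  outside

inside=no margin=4896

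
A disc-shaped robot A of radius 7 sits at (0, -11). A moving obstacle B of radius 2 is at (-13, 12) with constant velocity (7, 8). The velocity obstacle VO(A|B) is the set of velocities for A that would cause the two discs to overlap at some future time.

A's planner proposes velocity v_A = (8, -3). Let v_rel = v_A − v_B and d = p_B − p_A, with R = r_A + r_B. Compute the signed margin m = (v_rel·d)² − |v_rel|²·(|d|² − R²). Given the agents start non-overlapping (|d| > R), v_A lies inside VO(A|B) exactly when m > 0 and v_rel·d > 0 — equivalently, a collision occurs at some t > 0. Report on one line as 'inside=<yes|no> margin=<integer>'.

d = (-13, 23),  |d|² = 698;  R = 7+2 = 9,  c = 698−9² = 617
v_rel = (1, -11),  |v_rel|² = 122;  v_rel·d = (1)·(-13) + (-11)·(23) = -266
122·t² + 532·t + 617 = 0  ⇒  m = (-266)² − 122·617 = -4518
m = -4518 < 0,  v_rel·d = -266 < 0  ⇒  outside

inside=no margin=-4518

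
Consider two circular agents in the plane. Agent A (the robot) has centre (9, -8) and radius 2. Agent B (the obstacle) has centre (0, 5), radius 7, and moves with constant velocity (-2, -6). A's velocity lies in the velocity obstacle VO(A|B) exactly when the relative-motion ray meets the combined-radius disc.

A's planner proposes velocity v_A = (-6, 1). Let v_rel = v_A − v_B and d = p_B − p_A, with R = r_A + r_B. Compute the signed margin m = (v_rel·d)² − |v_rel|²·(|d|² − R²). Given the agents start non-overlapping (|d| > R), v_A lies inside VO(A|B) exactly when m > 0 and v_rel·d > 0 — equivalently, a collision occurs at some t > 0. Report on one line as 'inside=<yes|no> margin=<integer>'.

d = (-9, 13),  |d|² = 250;  R = 2+7 = 9,  c = 250−9² = 169
v_rel = (-4, 7),  |v_rel|² = 65;  v_rel·d = (-4)·(-9) + (7)·(13) = 127
65·t² − 254·t + 169 = 0  ⇒  m = 127² − 65·169 = 5144
m = 5144 > 0,  v_rel·d = 127 > 0  ⇒  inside

inside=yes margin=5144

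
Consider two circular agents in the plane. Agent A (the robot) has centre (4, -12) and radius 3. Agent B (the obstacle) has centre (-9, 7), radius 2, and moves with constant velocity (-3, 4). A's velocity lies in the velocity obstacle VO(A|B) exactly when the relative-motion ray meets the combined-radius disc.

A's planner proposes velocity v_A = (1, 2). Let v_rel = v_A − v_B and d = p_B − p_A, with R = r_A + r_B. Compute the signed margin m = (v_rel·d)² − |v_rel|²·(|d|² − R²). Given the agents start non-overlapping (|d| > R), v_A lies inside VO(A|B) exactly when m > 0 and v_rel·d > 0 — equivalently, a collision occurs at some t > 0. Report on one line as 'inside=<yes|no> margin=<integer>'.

d = (-13, 19),  |d|² = 530;  R = 3+2 = 5,  c = 530−5² = 505
v_rel = (4, -2),  |v_rel|² = 20;  v_rel·d = (4)·(-13) + (-2)·(19) = -90
20·t² + 180·t + 505 = 0  ⇒  m = (-90)² − 20·505 = -2000
m = -2000 < 0,  v_rel·d = -90 < 0  ⇒  outside

inside=no margin=-2000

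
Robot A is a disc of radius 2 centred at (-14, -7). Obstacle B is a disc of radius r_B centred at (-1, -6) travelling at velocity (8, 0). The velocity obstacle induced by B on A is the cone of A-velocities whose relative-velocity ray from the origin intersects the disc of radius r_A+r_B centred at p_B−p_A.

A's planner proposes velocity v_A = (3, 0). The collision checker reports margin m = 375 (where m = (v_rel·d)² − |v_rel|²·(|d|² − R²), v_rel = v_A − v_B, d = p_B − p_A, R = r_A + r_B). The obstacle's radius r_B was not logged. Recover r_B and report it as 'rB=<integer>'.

m = 375
d = (13, 1);  v_rel = (-5, 0),  |v_rel|² = 25
v_rel×d = (-5)·(1) − (0)·(13) = -5
since m = R²·25 − (-5)²:  R² = (25 + 375) / 25 = 16
R = √16 = 4  ⇒  r_B = 4 − 2 = 2

rB=2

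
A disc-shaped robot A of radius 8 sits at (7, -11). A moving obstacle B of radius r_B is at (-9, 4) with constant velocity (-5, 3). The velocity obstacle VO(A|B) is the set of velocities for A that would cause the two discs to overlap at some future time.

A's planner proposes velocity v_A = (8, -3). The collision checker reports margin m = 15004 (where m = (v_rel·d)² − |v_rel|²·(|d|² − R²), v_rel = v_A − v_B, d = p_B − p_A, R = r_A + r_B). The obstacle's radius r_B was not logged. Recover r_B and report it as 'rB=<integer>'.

m = 15004
d = (-16, 15);  v_rel = (13, -6),  |v_rel|² = 205
v_rel×d = (13)·(15) − (-6)·(-16) = 99
since m = R²·205 − 99²:  R² = (9801 + 15004) / 205 = 121
R = √121 = 11  ⇒  r_B = 11 − 8 = 3

rB=3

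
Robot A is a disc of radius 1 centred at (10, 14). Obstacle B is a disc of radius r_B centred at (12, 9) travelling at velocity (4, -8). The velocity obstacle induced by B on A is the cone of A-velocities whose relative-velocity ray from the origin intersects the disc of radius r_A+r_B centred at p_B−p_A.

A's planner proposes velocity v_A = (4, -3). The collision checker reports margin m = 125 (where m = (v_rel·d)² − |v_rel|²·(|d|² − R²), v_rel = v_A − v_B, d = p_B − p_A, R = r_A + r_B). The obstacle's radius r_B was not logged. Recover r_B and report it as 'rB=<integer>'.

m = 125
d = (2, -5);  v_rel = (0, 5),  |v_rel|² = 25
v_rel×d = (0)·(-5) − (5)·(2) = -10
since m = R²·25 − (-10)²:  R² = (100 + 125) / 25 = 9
R = √9 = 3  ⇒  r_B = 3 − 1 = 2

rB=2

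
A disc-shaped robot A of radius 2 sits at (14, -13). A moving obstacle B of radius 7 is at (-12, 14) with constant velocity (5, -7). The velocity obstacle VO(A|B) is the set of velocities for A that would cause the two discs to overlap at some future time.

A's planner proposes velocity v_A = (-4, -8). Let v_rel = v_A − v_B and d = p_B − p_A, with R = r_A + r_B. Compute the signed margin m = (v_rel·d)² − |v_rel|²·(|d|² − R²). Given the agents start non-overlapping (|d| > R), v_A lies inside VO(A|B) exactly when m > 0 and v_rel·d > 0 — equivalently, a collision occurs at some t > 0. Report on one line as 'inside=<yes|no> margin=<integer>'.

d = (-26, 27),  |d|² = 1405;  R = 2+7 = 9,  c = 1405−9² = 1324
v_rel = (-9, -1),  |v_rel|² = 82;  v_rel·d = (-9)·(-26) + (-1)·(27) = 207
82·t² − 414·t + 1324 = 0  ⇒  m = 207² − 82·1324 = -65719
m = -65719 < 0,  v_rel·d = 207 > 0  ⇒  outside

inside=no margin=-65719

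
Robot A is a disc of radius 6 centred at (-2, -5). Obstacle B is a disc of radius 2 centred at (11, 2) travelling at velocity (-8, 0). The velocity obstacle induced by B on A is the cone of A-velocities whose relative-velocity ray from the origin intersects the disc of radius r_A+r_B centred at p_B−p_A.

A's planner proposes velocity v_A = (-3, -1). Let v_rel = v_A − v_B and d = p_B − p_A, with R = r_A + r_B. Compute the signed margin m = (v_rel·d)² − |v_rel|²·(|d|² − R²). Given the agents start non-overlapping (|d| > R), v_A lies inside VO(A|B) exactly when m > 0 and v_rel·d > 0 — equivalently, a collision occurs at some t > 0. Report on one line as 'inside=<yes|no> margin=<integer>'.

d = (13, 7),  |d|² = 218;  R = 6+2 = 8,  c = 218−8² = 154
v_rel = (5, -1),  |v_rel|² = 26;  v_rel·d = (5)·(13) + (-1)·(7) = 58
26·t² − 116·t + 154 = 0  ⇒  m = 58² − 26·154 = -640
m = -640 < 0,  v_rel·d = 58 > 0  ⇒  outside

inside=no margin=-640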